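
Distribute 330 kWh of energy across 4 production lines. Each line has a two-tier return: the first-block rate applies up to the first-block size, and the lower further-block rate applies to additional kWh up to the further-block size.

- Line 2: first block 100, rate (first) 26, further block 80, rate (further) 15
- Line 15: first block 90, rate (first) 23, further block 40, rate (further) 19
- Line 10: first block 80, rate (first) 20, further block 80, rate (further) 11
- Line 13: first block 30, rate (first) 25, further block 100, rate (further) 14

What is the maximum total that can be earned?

Order all 8 blocks by rate: Line 2/tier1 26 > Line 13/tier1 25 > Line 15/tier1 23 > Line 10/tier1 20 > Line 15/tier2 19 > Line 2/tier2 15 > Line 13/tier2 14 > Line 10/tier2 11.
Line 2/tier1 (26): +100 → 230 left.
Line 13/tier1 (25): +30 → 200 left.
Line 15/tier1 (23): +90 → 110 left.
Line 10 tier1 at 20: fill all 80 → 30 left.
Line 15/tier2: +30 of 40 at 19; pool empty.
Total = 26×100 + 25×30 + 23×90 + 20×80 + 19×30 = 7590.

7590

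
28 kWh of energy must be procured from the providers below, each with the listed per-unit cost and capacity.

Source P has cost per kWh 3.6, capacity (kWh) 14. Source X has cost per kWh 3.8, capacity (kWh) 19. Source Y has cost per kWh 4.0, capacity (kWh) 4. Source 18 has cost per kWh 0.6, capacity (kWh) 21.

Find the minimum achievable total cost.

37.8

Use providers in increasing cost order.
Take 21 from Source 18 at 0.6 → need 7 more.
Source P at 3.6: take 7 of its 14 → requirement met.
Source X, Source Y: unused.
Cost = 21×0.6 + 7×3.6 = 37.8.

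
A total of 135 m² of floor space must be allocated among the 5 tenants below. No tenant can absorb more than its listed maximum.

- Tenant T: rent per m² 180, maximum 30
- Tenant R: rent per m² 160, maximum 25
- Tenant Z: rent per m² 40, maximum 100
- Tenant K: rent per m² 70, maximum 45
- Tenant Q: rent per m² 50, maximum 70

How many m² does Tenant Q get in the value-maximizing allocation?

35

Order the tenants by rent per m²: Tenant T 180 > Tenant R 160 > Tenant K 70 > Tenant Q 50 > Tenant Z 40.
Tenant T takes 30 to reach its cap of 30 — 105 left.
Tenant R: +25 to 25 (cap) — 80 left.
Tenant K takes 45 to reach its cap of 45 — 35 left.
Tenant Q: +35 (room for 70) → 35. Pool exhausted.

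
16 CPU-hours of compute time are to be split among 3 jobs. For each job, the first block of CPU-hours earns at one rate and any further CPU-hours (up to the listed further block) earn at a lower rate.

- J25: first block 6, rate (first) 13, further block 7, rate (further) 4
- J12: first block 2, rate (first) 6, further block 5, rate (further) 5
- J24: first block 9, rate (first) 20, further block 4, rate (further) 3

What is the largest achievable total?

Rank every tier by rate: J24/first 20 > J25/first 13 > J12/first 6 > J12/second 5 > J25/second 4 > J24/second 3.
J24 first at 20: fill all 9 — 7 left.
J25 first at 13: fill all 6 — 1 left.
J12 first at 6: only 1 left, fill 1.
Total = 20×9 + 13×6 + 6×1 = 264.

264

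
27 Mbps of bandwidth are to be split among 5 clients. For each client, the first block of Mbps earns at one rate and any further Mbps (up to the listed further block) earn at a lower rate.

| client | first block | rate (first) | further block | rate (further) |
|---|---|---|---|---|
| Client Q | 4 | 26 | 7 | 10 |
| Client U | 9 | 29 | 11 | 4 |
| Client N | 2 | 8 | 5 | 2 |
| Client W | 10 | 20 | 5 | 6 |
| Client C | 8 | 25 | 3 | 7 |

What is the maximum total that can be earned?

685

Treat each block as its own option and order by rate: Client U/T1 29 > Client Q/T1 26 > Client C/T1 25 > Client W/T1 20 > Client Q/T2 10 > Client N/T1 8 > Client C/T2 7 > Client W/T2 6 > Client U/T2 4 > Client N/T2 2.
Client U/T1 (29): +9 — 18 left.
Fill Client Q T1 block (4 at 26) — 14 left.
Fill Client C T1 block (8 at 25) — 6 left.
Client W T1 at 20: only 6 left, fill 6.
Total = 29×9 + 26×4 + 25×8 + 20×6 = 685.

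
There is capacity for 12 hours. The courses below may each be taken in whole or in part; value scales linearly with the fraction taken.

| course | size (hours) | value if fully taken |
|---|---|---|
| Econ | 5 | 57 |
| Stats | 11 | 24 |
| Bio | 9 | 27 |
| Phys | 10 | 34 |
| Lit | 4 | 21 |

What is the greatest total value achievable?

Best value per unit of size first: Econ 57/5≈11.4, Lit 21/4≈5.25, Phys 34/10≈3.4, Bio 27/9≈3, Stats 24/11≈2.18.
Econ: take in full, 5 hours for value 57 → 7 left.
All 4 hours of Lit fit (value 21) → 3 remain.
Only 3 hours remain; take 3/10 of Phys for value 34×3/10 = 10.2.
Total value = 88.2.

88.2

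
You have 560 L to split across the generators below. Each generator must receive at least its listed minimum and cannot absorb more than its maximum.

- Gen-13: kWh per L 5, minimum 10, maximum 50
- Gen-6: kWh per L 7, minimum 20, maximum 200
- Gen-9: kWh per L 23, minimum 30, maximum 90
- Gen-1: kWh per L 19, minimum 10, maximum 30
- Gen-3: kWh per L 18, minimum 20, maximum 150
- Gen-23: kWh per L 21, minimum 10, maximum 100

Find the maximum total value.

Meeting every minimum uses 10+20+30+10+20+10 = 100 L, leaving 460.
Rank by kWh per L: Gen-9 23 > Gen-23 21 > Gen-1 19 > Gen-3 18 > Gen-6 7 > Gen-13 5.
Give Gen-9 60 more to hit its cap of 90 ; 400 left.
Give Gen-23 90 more to hit its cap of 100 ; 310 left.
Gen-1 takes 20 more to reach its cap of 30 ; 290 left.
Gen-3: +130 to 150 (cap) ; 160 left.
Gen-6: +160 (room for 180) → 180. Pool exhausted.
Total = 5×10 + 7×180 + 23×90 + 19×30 + 18×150 + 21×100 = 8750.

8750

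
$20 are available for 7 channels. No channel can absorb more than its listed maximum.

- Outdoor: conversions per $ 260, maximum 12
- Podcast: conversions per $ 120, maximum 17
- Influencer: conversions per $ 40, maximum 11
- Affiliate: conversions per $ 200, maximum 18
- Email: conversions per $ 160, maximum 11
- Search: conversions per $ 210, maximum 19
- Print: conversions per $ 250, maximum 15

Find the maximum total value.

5120

Order the channels by conversions per $: Outdoor 260 > Print 250 > Search 210 > Affiliate 200 > Email 160 > Podcast 120 > Influencer 40.
Outdoor takes 12 to reach its cap of 12 → 8 left.
Only 8 left; Print takes them to reach 8.
Total = 260×12 + 250×8 = 5120.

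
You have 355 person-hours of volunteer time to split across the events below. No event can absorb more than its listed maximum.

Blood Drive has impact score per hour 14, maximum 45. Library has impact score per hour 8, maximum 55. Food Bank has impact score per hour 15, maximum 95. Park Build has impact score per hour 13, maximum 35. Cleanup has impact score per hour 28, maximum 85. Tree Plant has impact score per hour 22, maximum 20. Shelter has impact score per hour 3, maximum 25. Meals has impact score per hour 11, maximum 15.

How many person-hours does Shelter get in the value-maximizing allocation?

Highest impact score per hour first: Cleanup 28 > Tree Plant 22 > Food Bank 15 > Blood Drive 14 > Park Build 13 > Meals 11 > Library 8 > Shelter 3.
Cleanup: +85 to 85 (cap) — 270 left.
Tree Plant takes 20 to reach its cap of 20 — 250 left.
Food Bank: +95 to 95 (cap) — 155 left.
Blood Drive takes 45 to reach its cap of 45 — 110 left.
Park Build: +35 to 35 (cap) — 75 left.
Give Meals 15 to hit its cap of 15 — 60 left.
Library: +55 to 55 (cap) — 5 left.
Shelter has room for 25 but only 5 remain, so it gets 5.

5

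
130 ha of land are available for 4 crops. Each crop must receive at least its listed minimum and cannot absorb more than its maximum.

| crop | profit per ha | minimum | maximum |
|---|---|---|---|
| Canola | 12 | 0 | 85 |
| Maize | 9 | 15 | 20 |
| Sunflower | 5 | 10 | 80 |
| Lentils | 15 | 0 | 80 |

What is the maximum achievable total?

1685

Meeting every minimum uses 0+15+10+0 = 25 ha, leaving 105.
Highest profit per ha first: Lentils 15 > Canola 12 > Maize 9 > Sunflower 5.
Give Lentils 80 more to hit its cap of 80 ; 25 left.
Only 25 left; Canola takes them to reach 25.
Total = 12×25 + 9×15 + 5×10 + 15×80 = 1685.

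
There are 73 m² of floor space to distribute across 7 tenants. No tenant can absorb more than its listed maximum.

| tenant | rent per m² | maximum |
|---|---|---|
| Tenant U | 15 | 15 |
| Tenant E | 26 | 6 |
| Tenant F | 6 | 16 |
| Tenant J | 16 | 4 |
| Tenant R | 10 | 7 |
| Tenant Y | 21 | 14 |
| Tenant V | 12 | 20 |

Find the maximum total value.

1091

Order the tenants by rent per m²: Tenant E 26 > Tenant Y 21 > Tenant J 16 > Tenant U 15 > Tenant V 12 > Tenant R 10 > Tenant F 6.
Tenant E takes 6 to reach its cap of 6 — 67 left.
Tenant Y takes 14 to reach its cap of 14 — 53 left.
Give Tenant J 4 to hit its cap of 4 — 49 left.
Tenant U: +15 to 15 (cap) — 34 left.
Give Tenant V 20 to hit its cap of 20 — 14 left.
Give Tenant R 7 to hit its cap of 7 — 7 left.
Only 7 left; Tenant F takes them to reach 7.
Total = 15×15 + 26×6 + 6×7 + 16×4 + 10×7 + 21×14 + 12×20 = 1091.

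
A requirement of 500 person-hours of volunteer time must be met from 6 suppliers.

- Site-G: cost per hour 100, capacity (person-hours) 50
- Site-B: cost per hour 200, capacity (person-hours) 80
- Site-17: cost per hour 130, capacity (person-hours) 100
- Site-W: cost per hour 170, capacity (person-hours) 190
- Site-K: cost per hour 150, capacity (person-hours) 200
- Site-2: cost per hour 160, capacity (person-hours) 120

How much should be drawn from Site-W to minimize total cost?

30

Use suppliers in increasing cost order.
Site-G (100): use full 50 → 450 person-hours to go.
Site-17 (130): use full 100 → 350 person-hours to go.
Site-K at 150: take all 200 person-hours → 150 still needed.
Site-2 at 160: take all 120 person-hours → 30 still needed.
Take 30 from Site-W at 170 to finish.
Site-B: unused.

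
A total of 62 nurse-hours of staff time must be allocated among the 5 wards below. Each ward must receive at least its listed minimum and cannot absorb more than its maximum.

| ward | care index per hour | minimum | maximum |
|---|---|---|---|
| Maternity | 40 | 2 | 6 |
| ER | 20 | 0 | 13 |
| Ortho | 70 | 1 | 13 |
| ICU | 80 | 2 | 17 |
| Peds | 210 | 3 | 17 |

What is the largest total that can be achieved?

6260

Meeting every minimum uses 2+0+1+2+3 = 8 nurse-hours, leaving 54.
Order the wards by care index per hour: Peds 210 > ICU 80 > Ortho 70 > Maternity 40 > ER 20.
Peds: +14 to 17 (cap) — 40 left.
ICU: +15 to 17 (cap) — 25 left.
Ortho takes 12 more to reach its cap of 13 — 13 left.
Maternity takes 4 more to reach its cap of 6 — 9 left.
ER has room for 13 more but only 9 remain, so it gets 9.
Total = 40×6 + 20×9 + 70×13 + 80×17 + 210×17 = 6260.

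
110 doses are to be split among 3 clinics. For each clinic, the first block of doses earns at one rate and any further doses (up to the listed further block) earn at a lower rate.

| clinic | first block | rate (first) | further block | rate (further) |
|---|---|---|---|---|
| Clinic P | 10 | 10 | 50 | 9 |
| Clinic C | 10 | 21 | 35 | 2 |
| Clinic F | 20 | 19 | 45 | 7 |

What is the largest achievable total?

1280

Treat each block as its own option and order by rate: Clinic C/first 21 > Clinic F/first 19 > Clinic P/first 10 > Clinic P/second 9 > Clinic F/second 7 > Clinic C/second 2.
Fill Clinic C first block (10 at 21) → 100 left.
Fill Clinic F first block (20 at 19) → 80 left.
Clinic P/first (10): +10 → 70 left.
Clinic P second at 9: fill all 50 → 20 left.
Clinic F second at 7: only 20 left, fill 20.
Total = 21×10 + 19×20 + 10×10 + 9×50 + 7×20 = 1280.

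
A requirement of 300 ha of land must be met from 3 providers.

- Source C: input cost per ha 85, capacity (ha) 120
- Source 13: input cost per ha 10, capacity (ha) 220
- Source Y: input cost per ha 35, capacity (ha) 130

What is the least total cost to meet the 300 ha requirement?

Cheapest first:
Source 13 at 10: take all 220 ha ; 80 still needed.
Source Y (35): take the remaining 80 ; done.
Source C: unused.
Cost = 220×10 + 80×35 = 5000.

5000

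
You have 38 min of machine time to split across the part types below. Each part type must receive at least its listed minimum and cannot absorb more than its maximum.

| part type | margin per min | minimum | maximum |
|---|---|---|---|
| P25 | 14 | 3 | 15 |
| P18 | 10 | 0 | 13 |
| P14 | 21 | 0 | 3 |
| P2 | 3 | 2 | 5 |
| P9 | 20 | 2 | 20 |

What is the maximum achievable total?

651

Meeting every minimum uses 3+0+0+2+2 = 7 min, leaving 31.
Highest margin per min first: P14 21 > P9 20 > P25 14 > P18 10 > P2 3.
P14: +3 to 3 (cap) ; 28 left.
Give P9 18 more to hit its cap of 20 ; 10 left.
P25 has room for 12 more but only 10 remain, so it gets 13.
Total = 14×13 + 21×3 + 3×2 + 20×20 = 651.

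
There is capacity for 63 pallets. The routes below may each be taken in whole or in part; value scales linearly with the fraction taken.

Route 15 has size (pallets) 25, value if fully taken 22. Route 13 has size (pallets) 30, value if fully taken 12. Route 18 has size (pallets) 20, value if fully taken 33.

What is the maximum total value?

62.2

Best value per unit of size first: Route 18 33/20≈1.65, Route 15 22/25≈0.88, Route 13 12/30≈0.4.
Route 18: take in full, 20 pallets for value 33 ; 43 left.
Route 15: take in full, 25 pallets for value 22 ; 18 left.
18 pallets left: a 18/30 share of Route 13 gives 12×18/30 = 7.2.
Total value = 62.2.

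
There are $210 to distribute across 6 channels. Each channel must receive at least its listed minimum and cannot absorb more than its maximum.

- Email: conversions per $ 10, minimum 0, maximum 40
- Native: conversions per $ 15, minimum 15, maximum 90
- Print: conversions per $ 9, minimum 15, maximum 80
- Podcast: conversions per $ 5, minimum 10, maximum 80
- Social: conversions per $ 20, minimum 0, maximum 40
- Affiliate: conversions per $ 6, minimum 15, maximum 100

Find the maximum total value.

Meeting every minimum uses 0+15+15+10+0+15 = 55 $, leaving 155.
Order the channels by conversions per $: Social 20 > Native 15 > Email 10 > Print 9 > Affiliate 6 > Podcast 5.
Give Social 40 more to hit its cap of 40 ; 115 left.
Native takes 75 more to reach its cap of 90 ; 40 left.
Email takes 40 more to reach its cap of 40 ; 0 left.
Total = 10×40 + 15×90 + 9×15 + 5×10 + 20×40 + 6×15 = 2825.

2825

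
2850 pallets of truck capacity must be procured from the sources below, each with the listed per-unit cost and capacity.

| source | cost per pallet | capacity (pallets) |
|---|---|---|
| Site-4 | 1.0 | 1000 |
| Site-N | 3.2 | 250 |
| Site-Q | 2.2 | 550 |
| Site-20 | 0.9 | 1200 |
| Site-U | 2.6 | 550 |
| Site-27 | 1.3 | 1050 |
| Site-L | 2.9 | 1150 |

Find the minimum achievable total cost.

2925

Cheapest first:
Site-20 at 0.9: take all 1200 pallets → 1650 still needed.
Site-4 at 1.0: take all 1000 pallets → 650 still needed.
Take 650 from Site-27 at 1.3 to finish.
Site-Q, Site-U, Site-L, Site-N: unused.
Cost = 1200×0.9 + 1000×1.0 + 650×1.3 = 2925.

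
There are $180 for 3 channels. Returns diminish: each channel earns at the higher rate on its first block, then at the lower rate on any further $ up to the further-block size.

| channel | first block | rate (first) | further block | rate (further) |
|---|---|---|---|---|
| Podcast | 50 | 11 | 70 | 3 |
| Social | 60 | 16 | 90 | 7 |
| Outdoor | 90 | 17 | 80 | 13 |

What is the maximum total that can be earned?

2880

Treat each block as its own option and order by rate: Outdoor/tier1 17 > Social/tier1 16 > Outdoor/tier2 13 > Podcast/tier1 11 > Social/tier2 7 > Podcast/tier2 3.
Fill Outdoor tier1 block (90 at 17) — 90 left.
Social/tier1 (16): +60 — 30 left.
Outdoor tier2 at 13: only 30 left, fill 30.
Total = 17×90 + 16×60 + 13×30 = 2880.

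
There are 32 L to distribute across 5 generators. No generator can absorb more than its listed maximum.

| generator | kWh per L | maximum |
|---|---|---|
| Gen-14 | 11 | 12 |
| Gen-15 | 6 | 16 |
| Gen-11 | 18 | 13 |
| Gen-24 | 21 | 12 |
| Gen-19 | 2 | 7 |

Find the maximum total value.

Rank by kWh per L: Gen-24 21 > Gen-11 18 > Gen-14 11 > Gen-15 6 > Gen-19 2.
Give Gen-24 12 to hit its cap of 12 — 20 left.
Give Gen-11 13 to hit its cap of 13 — 7 left.
Gen-14 has room for 12 but only 7 remain, so it gets 7.
Total = 11×7 + 18×13 + 21×12 = 563.

563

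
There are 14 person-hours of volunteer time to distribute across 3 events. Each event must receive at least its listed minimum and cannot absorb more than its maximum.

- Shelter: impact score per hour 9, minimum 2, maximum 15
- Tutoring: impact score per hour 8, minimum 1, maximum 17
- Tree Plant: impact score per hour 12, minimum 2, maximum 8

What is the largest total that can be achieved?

149

Meeting every minimum uses 2+1+2 = 5 person-hours, leaving 9.
Rank by impact score per hour: Tree Plant 12 > Shelter 9 > Tutoring 8.
Tree Plant: +6 to 8 (cap) → 3 left.
Shelter: +3 (room for 13) → 5. Pool exhausted.
Total = 9×5 + 8×1 + 12×8 = 149.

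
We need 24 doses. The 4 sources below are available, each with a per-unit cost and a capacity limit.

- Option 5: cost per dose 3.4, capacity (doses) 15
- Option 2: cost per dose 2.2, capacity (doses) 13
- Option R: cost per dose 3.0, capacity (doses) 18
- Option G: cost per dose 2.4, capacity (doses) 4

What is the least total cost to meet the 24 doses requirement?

59.2

Fill from the cheapest source first.
Option 2 (2.2): use full 13 ; 11 doses to go.
Take 4 from Option G at 2.4 ; need 7 more.
Option R (3.0): take the remaining 7 ; done.
Option 5: unused.
Cost = 13×2.2 + 4×2.4 + 7×3.0 = 59.2.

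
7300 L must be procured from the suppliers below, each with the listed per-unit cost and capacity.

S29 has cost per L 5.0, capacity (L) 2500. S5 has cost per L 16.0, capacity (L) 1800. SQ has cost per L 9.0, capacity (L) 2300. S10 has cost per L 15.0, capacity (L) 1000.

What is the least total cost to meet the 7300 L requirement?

72200

Fill from the cheapest supplier first.
Take 2500 from S29 at 5.0 — need 4800 more.
Take 2300 from SQ at 9.0 — need 2500 more.
Take 1000 from S10 at 15.0 — need 1500 more.
S5 at 16.0: take 1500 of its 1800 — requirement met.
Cost = 2500×5.0 + 2300×9.0 + 1000×15.0 + 1500×16.0 = 72200.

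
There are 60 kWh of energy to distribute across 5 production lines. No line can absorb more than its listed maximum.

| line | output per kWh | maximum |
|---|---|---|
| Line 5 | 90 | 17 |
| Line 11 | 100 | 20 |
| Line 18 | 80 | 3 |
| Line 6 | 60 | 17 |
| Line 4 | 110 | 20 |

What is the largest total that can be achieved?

5970

Highest output per kWh first: Line 4 110 > Line 11 100 > Line 5 90 > Line 18 80 > Line 6 60.
Line 4 takes 20 to reach its cap of 20 → 40 left.
Line 11 takes 20 to reach its cap of 20 → 20 left.
Line 5: +17 to 17 (cap) → 3 left.
Line 18: +3 to 3 (cap) → 0 left.
Total = 90×17 + 100×20 + 80×3 + 110×20 = 5970.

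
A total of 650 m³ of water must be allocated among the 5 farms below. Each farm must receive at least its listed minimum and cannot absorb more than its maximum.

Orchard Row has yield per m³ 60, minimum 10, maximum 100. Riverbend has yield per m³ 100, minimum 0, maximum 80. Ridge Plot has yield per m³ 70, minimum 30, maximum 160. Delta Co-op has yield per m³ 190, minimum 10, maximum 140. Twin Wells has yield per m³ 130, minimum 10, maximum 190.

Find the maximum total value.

75300

Meeting every minimum uses 10+0+30+10+10 = 60 m³, leaving 590.
Highest yield per m³ first: Delta Co-op 190 > Twin Wells 130 > Riverbend 100 > Ridge Plot 70 > Orchard Row 60.
Delta Co-op: +130 to 140 (cap) → 460 left.
Twin Wells: +180 to 190 (cap) → 280 left.
Give Riverbend 80 more to hit its cap of 80 → 200 left.
Ridge Plot: +130 to 160 (cap) → 70 left.
Orchard Row has room for 90 more but only 70 remain, so it gets 80.
Total = 60×80 + 100×80 + 70×160 + 190×140 + 130×190 = 75300.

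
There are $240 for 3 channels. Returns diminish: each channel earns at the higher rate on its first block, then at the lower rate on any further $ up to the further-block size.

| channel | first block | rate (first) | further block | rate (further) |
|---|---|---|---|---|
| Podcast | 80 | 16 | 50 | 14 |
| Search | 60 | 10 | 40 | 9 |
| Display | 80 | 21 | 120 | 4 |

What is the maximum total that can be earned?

3960

Rank every tier by rate: Display/T1 21 > Podcast/T1 16 > Podcast/T2 14 > Search/T1 10 > Search/T2 9 > Display/T2 4.
Display T1 at 21: fill all 80 — 160 left.
Podcast T1 at 16: fill all 80 — 80 left.
Podcast T2 at 14: fill all 50 — 30 left.
30 remain; put them into Search T1 at 10.
Total = 21×80 + 16×80 + 14×50 + 10×30 = 3960.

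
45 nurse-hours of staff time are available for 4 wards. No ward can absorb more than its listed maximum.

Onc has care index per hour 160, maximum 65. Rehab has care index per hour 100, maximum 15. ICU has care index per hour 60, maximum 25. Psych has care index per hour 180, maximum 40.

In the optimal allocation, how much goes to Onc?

5

Order the wards by care index per hour: Psych 180 > Onc 160 > Rehab 100 > ICU 60.
Psych: +40 to 40 (cap) ; 5 left.
Onc: +5 (room for 65) → 5. Pool exhausted.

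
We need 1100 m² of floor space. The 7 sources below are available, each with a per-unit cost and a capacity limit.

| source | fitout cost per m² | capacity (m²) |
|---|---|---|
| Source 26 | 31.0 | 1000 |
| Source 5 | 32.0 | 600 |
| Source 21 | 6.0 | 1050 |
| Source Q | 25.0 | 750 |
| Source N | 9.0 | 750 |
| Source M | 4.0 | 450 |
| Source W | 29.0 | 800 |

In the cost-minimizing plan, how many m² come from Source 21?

650

Fill from the cheapest source first.
Take 450 from Source M at 4.0 → need 650 more.
Source 21 at 6.0: take 650 of its 1050 → requirement met.
Source N, Source Q, Source W, Source 26, Source 5: unused.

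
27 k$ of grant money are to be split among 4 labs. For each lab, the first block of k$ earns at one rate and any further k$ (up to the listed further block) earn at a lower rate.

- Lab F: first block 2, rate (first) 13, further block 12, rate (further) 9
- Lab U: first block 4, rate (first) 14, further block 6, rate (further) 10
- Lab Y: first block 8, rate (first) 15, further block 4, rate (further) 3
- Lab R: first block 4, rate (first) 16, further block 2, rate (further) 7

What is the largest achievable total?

353

Order all 8 blocks by rate: Lab R/tier1 16 > Lab Y/tier1 15 > Lab U/tier1 14 > Lab F/tier1 13 > Lab U/tier2 10 > Lab F/tier2 9 > Lab R/tier2 7 > Lab Y/tier2 3.
Lab R/tier1 (16): +4 → 23 left.
Lab Y tier1 at 15: fill all 8 → 15 left.
Fill Lab U tier1 block (4 at 14) → 11 left.
Lab F/tier1 (13): +2 → 9 left.
Lab U tier2 at 10: fill all 6 → 3 left.
3 remain; put them into Lab F tier2 at 9.
Total = 16×4 + 15×8 + 14×4 + 13×2 + 10×6 + 9×3 = 353.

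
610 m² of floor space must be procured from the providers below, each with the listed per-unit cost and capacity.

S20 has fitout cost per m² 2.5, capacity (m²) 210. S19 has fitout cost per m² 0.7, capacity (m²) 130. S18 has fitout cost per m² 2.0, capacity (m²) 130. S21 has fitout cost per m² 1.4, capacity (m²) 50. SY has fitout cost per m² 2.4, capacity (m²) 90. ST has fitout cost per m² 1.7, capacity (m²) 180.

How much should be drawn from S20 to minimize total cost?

30

Fill from the cheapest provider first.
S19 at 0.7: take all 130 m² → 480 still needed.
S21 (1.4): use full 50 → 430 m² to go.
ST at 1.7: take all 180 m² → 250 still needed.
S18 (2.0): use full 130 → 120 m² to go.
SY at 2.4: take all 90 m² → 30 still needed.
S20 at 2.5: take 30 of its 210 → requirement met.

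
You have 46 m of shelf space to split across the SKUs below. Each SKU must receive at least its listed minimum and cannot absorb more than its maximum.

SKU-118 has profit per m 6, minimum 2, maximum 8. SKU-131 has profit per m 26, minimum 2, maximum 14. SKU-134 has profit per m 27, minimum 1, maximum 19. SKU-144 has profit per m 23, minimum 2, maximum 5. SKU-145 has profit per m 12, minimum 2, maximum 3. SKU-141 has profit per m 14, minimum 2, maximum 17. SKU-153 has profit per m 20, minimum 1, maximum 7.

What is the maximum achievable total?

1096

Meeting every minimum uses 2+2+1+2+2+2+1 = 12 m, leaving 34.
Highest profit per m first: SKU-134 27 > SKU-131 26 > SKU-144 23 > SKU-153 20 > SKU-141 14 > SKU-145 12 > SKU-118 6.
Give SKU-134 18 more to hit its cap of 19 — 16 left.
SKU-131: +12 to 14 (cap) — 4 left.
Give SKU-144 3 more to hit its cap of 5 — 1 left.
SKU-153 has room for 6 more but only 1 remain, so it gets 2.
Total = 6×2 + 26×14 + 27×19 + 23×5 + 12×2 + 14×2 + 20×2 = 1096.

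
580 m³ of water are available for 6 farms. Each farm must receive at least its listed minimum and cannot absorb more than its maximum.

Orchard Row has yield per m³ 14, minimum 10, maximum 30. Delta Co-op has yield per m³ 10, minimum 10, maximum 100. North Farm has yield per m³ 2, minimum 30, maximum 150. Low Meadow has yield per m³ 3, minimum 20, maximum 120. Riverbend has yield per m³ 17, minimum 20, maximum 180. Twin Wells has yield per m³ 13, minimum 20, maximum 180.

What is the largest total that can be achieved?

7060

Meeting every minimum uses 10+10+30+20+20+20 = 110 m³, leaving 470.
Rank by yield per m³: Riverbend 17 > Orchard Row 14 > Twin Wells 13 > Delta Co-op 10 > Low Meadow 3 > North Farm 2.
Riverbend takes 160 more to reach its cap of 180 ; 310 left.
Orchard Row: +20 to 30 (cap) ; 290 left.
Twin Wells takes 160 more to reach its cap of 180 ; 130 left.
Give Delta Co-op 90 more to hit its cap of 100 ; 40 left.
Only 40 left; Low Meadow takes them to reach 60.
Total = 14×30 + 10×100 + 2×30 + 3×60 + 17×180 + 13×180 = 7060.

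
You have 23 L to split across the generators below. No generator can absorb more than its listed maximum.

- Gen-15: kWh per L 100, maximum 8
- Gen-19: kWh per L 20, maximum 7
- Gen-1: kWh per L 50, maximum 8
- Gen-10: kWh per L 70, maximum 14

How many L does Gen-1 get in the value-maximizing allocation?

Highest kWh per L first: Gen-15 100 > Gen-10 70 > Gen-1 50 > Gen-19 20.
Gen-15: +8 to 8 (cap) — 15 left.
Gen-10: +14 to 14 (cap) — 1 left.
Gen-1: +1 (room for 8) → 1. Pool exhausted.

1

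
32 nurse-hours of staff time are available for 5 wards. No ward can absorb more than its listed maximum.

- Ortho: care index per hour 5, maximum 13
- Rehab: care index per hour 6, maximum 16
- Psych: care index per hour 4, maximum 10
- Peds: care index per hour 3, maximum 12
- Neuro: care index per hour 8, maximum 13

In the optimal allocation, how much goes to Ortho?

3

Order the wards by care index per hour: Neuro 8 > Rehab 6 > Ortho 5 > Psych 4 > Peds 3.
Give Neuro 13 to hit its cap of 13 → 19 left.
Rehab: +16 to 16 (cap) → 3 left.
Ortho has room for 13 but only 3 remain, so it gets 3.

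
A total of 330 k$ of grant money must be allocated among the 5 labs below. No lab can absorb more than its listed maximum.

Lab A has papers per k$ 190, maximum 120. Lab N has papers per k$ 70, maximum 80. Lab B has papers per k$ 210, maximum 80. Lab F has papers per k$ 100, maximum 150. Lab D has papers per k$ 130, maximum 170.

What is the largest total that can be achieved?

56500

Highest papers per k$ first: Lab B 210 > Lab A 190 > Lab D 130 > Lab F 100 > Lab N 70.
Lab B takes 80 to reach its cap of 80 — 250 left.
Lab A: +120 to 120 (cap) — 130 left.
Lab D: +130 (room for 170) → 130. Pool exhausted.
Total = 190×120 + 210×80 + 130×130 = 56500.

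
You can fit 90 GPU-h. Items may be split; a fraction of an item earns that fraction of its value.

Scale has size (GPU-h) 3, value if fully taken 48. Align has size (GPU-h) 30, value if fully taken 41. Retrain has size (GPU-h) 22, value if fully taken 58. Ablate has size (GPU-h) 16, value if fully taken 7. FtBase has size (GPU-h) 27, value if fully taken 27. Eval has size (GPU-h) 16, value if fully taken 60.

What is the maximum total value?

226

Best value per unit of size first: Scale 48/3≈16, Eval 60/16≈3.75, Retrain 58/22≈2.64, Align 41/30≈1.37, FtBase 27/27≈1, Ablate 7/16≈0.438.
All 3 GPU-h of Scale fit (value 48) — 87 remain.
All 16 GPU-h of Eval fit (value 60) — 71 remain.
Retrain: take in full, 22 GPU-h for value 58 — 49 left.
Take all of Align (30 GPU-h, value 41) — 19 GPU-h left.
19 GPU-h left: a 19/27 share of FtBase gives 27×19/27 = 19.
Total value = 226.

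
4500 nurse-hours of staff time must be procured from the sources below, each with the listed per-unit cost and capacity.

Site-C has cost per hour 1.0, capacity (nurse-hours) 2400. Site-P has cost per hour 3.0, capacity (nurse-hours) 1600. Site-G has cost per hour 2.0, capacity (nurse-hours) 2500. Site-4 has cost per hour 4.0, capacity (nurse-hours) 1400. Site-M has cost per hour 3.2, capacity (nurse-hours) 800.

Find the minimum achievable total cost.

Cheapest first:
Take 2400 from Site-C at 1.0 ; need 2100 more.
Take 2100 from Site-G at 2.0 to finish.
Site-P, Site-M, Site-4: unused.
Cost = 2400×1.0 + 2100×2.0 = 6600.

6600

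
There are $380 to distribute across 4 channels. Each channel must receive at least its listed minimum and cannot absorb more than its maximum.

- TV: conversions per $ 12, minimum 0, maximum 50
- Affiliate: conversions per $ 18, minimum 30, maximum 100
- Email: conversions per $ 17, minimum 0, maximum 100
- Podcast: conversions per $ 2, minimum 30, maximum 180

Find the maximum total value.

4360

Meeting every minimum uses 0+30+0+30 = 60 $, leaving 320.
Rank by conversions per $: Affiliate 18 > Email 17 > TV 12 > Podcast 2.
Affiliate: +70 to 100 (cap) ; 250 left.
Email takes 100 more to reach its cap of 100 ; 150 left.
Give TV 50 more to hit its cap of 50 ; 100 left.
Only 100 left; Podcast takes them to reach 130.
Total = 12×50 + 18×100 + 17×100 + 2×130 = 4360.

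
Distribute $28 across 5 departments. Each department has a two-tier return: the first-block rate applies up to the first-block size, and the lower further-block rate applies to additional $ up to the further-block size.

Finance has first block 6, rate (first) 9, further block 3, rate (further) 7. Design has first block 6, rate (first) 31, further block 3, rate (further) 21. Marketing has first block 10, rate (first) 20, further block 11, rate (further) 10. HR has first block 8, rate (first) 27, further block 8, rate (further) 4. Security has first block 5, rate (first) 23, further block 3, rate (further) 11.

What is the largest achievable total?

700

Treat each block as its own option and order by rate: Design/T1 31 > HR/T1 27 > Security/T1 23 > Design/T2 21 > Marketing/T1 20 > Security/T2 11 > Marketing/T2 10 > Finance/T1 9 > Finance/T2 7 > HR/T2 4.
Fill Design T1 block (6 at 31) ; 22 left.
Fill HR T1 block (8 at 27) ; 14 left.
Security/T1 (23): +5 ; 9 left.
Fill Design T2 block (3 at 21) ; 6 left.
6 remain; put them into Marketing T1 at 20.
Total = 31×6 + 27×8 + 23×5 + 21×3 + 20×6 = 700.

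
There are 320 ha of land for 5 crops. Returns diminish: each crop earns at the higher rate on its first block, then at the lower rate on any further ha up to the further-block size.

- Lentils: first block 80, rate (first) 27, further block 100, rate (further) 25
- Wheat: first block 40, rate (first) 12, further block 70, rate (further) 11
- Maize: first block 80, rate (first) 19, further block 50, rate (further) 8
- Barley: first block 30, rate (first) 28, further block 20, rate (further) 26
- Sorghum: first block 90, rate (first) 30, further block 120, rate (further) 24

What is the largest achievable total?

8720

Treat each block as its own option and order by rate: Sorghum/first 30 > Barley/first 28 > Lentils/first 27 > Barley/second 26 > Lentils/second 25 > Sorghum/second 24 > Maize/first 19 > Wheat/first 12 > Wheat/second 11 > Maize/second 8.
Fill Sorghum first block (90 at 30) — 230 left.
Barley first at 28: fill all 30 — 200 left.
Lentils first at 27: fill all 80 — 120 left.
Barley/second (26): +20 — 100 left.
Lentils/second (25): +100 — 0 left.
Total = 30×90 + 28×30 + 27×80 + 26×20 + 25×100 = 8720.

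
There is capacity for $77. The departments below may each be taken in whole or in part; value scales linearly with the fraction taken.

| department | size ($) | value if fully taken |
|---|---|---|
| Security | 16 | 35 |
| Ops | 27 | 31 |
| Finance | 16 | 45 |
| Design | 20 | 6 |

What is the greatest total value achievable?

116.4

Sort by value density: Finance 45/16≈2.81, Security 35/16≈2.19, Ops 31/27≈1.15, Design 6/20≈0.3.
Finance: take in full, 16 $ for value 45 — 61 left.
All 16 $ of Security fit (value 35) — 45 remain.
All 27 $ of Ops fit (value 31) — 18 remain.
18 $ left: a 18/20 share of Design gives 6×18/20 = 5.4.
Total value = 116.4.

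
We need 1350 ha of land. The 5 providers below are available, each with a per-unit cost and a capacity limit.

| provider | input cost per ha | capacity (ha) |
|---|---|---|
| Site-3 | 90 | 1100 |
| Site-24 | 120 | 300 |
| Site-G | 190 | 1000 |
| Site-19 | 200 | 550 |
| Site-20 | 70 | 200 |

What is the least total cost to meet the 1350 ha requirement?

119000

Use providers in increasing cost order.
Site-20 at 70: take all 200 ha — 1150 still needed.
Take 1100 from Site-3 at 90 — need 50 more.
Site-24 at 120: take 50 of its 300 — requirement met.
Site-G, Site-19: unused.
Cost = 200×70 + 1100×90 + 50×120 = 119000.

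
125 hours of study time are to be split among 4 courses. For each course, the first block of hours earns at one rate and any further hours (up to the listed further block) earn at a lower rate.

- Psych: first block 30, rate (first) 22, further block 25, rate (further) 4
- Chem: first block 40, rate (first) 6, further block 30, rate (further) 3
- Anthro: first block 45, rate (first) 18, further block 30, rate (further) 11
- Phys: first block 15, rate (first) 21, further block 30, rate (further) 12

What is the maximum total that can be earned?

2200

Rank every tier by rate: Psych/T1 22 > Phys/T1 21 > Anthro/T1 18 > Phys/T2 12 > Anthro/T2 11 > Chem/T1 6 > Psych/T2 4 > Chem/T2 3.
Psych T1 at 22: fill all 30 → 95 left.
Phys T1 at 21: fill all 15 → 80 left.
Anthro T1 at 18: fill all 45 → 35 left.
Fill Phys T2 block (30 at 12) → 5 left.
5 remain; put them into Anthro T2 at 11.
Total = 22×30 + 21×15 + 18×45 + 12×30 + 11×5 = 2200.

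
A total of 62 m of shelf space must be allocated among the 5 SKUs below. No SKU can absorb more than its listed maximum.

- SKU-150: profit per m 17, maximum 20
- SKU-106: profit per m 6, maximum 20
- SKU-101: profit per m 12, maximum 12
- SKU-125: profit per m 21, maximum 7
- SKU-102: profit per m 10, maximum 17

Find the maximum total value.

837

Rank by profit per m: SKU-125 21 > SKU-150 17 > SKU-101 12 > SKU-102 10 > SKU-106 6.
SKU-125 takes 7 to reach its cap of 7 ; 55 left.
SKU-150: +20 to 20 (cap) ; 35 left.
SKU-101 takes 12 to reach its cap of 12 ; 23 left.
SKU-102: +17 to 17 (cap) ; 6 left.
Only 6 left; SKU-106 takes them to reach 6.
Total = 17×20 + 6×6 + 12×12 + 21×7 + 10×17 = 837.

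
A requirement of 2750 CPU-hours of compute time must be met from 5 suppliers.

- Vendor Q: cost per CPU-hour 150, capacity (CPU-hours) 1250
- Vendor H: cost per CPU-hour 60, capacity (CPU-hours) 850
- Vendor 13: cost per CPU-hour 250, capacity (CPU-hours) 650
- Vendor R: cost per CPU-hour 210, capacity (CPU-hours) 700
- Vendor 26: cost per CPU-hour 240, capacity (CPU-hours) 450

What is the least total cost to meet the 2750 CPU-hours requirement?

375000

Fill from the cheapest supplier first.
Take 850 from Vendor H at 60 → need 1900 more.
Take 1250 from Vendor Q at 150 → need 650 more.
Take 650 from Vendor R at 210 to finish.
Vendor 26, Vendor 13: unused.
Cost = 850×60 + 1250×150 + 650×210 = 375000.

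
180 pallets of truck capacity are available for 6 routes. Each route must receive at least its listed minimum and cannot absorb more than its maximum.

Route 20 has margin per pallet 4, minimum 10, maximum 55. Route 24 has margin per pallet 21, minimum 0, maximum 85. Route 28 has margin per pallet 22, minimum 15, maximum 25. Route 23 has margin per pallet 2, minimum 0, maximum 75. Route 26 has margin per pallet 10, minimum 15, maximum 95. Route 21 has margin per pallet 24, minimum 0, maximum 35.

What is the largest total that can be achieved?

Meeting every minimum uses 10+0+15+0+15+0 = 40 pallets, leaving 140.
Highest margin per pallet first: Route 21 24 > Route 28 22 > Route 24 21 > Route 26 10 > Route 20 4 > Route 23 2.
Route 21 takes 35 more to reach its cap of 35 → 105 left.
Give Route 28 10 more to hit its cap of 25 → 95 left.
Give Route 24 85 more to hit its cap of 85 → 10 left.
Route 26: +10 (room for 80) → 25. Pool exhausted.
Total = 4×10 + 21×85 + 22×25 + 10×25 + 24×35 = 3465.

3465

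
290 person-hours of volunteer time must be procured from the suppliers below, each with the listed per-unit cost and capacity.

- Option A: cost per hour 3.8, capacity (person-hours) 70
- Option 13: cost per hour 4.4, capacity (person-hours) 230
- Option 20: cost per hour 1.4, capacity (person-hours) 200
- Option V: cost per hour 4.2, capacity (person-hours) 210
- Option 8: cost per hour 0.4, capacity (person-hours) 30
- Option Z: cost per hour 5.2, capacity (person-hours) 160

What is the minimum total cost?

520

Use suppliers in increasing cost order.
Option 8 (0.4): use full 30 → 260 person-hours to go.
Option 20 (1.4): use full 200 → 60 person-hours to go.
Option A at 3.8: take 60 of its 70 → requirement met.
Option V, Option 13, Option Z: unused.
Cost = 30×0.4 + 200×1.4 + 60×3.8 = 520.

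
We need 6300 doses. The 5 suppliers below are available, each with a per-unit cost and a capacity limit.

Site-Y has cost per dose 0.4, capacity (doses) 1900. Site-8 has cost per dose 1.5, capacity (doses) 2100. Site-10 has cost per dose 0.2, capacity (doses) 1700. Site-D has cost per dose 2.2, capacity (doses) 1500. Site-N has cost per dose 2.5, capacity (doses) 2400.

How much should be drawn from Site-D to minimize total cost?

Fill from the cheapest supplier first.
Take 1700 from Site-10 at 0.2 — need 4600 more.
Site-Y (0.4): use full 1900 — 2700 doses to go.
Site-8 at 1.5: take all 2100 doses — 600 still needed.
Site-D at 2.2: take 600 of its 1500 — requirement met.
Site-N: unused.

600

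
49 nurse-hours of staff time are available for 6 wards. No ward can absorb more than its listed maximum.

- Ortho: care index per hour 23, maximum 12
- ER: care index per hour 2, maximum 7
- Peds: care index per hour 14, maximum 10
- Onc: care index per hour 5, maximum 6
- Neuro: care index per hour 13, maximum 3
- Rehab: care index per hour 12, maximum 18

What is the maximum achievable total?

701

Rank by care index per hour: Ortho 23 > Peds 14 > Neuro 13 > Rehab 12 > Onc 5 > ER 2.
Ortho: +12 to 12 (cap) ; 37 left.
Peds takes 10 to reach its cap of 10 ; 27 left.
Give Neuro 3 to hit its cap of 3 ; 24 left.
Rehab: +18 to 18 (cap) ; 6 left.
Give Onc 6 to hit its cap of 6 ; 0 left.
Total = 23×12 + 14×10 + 5×6 + 13×3 + 12×18 = 701.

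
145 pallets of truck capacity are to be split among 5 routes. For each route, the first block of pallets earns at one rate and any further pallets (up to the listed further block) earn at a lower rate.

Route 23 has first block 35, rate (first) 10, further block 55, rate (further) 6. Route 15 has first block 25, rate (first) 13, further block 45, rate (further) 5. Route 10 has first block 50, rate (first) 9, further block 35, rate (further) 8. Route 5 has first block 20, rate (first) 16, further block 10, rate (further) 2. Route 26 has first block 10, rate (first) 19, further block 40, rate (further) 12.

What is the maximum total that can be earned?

1800

Treat each block as its own option and order by rate: Route 26/first 19 > Route 5/first 16 > Route 15/first 13 > Route 26/second 12 > Route 23/first 10 > Route 10/first 9 > Route 10/second 8 > Route 23/second 6 > Route 15/second 5 > Route 5/second 2.
Route 26/first (19): +10 — 135 left.
Route 5/first (16): +20 — 115 left.
Route 15/first (13): +25 — 90 left.
Route 26/second (12): +40 — 50 left.
Route 23/first (10): +35 — 15 left.
Route 10/first: +15 of 50 at 9; pool empty.
Total = 19×10 + 16×20 + 13×25 + 12×40 + 10×35 + 9×15 = 1800.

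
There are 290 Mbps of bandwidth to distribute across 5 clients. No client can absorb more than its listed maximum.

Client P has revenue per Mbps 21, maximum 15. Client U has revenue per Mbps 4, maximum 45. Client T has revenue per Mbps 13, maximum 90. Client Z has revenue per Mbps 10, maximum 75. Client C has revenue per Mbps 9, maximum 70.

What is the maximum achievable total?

3025

Order the clients by revenue per Mbps: Client P 21 > Client T 13 > Client Z 10 > Client C 9 > Client U 4.
Give Client P 15 to hit its cap of 15 ; 275 left.
Give Client T 90 to hit its cap of 90 ; 185 left.
Give Client Z 75 to hit its cap of 75 ; 110 left.
Client C takes 70 to reach its cap of 70 ; 40 left.
Client U has room for 45 but only 40 remain, so it gets 40.
Total = 21×15 + 4×40 + 13×90 + 10×75 + 9×70 = 3025.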